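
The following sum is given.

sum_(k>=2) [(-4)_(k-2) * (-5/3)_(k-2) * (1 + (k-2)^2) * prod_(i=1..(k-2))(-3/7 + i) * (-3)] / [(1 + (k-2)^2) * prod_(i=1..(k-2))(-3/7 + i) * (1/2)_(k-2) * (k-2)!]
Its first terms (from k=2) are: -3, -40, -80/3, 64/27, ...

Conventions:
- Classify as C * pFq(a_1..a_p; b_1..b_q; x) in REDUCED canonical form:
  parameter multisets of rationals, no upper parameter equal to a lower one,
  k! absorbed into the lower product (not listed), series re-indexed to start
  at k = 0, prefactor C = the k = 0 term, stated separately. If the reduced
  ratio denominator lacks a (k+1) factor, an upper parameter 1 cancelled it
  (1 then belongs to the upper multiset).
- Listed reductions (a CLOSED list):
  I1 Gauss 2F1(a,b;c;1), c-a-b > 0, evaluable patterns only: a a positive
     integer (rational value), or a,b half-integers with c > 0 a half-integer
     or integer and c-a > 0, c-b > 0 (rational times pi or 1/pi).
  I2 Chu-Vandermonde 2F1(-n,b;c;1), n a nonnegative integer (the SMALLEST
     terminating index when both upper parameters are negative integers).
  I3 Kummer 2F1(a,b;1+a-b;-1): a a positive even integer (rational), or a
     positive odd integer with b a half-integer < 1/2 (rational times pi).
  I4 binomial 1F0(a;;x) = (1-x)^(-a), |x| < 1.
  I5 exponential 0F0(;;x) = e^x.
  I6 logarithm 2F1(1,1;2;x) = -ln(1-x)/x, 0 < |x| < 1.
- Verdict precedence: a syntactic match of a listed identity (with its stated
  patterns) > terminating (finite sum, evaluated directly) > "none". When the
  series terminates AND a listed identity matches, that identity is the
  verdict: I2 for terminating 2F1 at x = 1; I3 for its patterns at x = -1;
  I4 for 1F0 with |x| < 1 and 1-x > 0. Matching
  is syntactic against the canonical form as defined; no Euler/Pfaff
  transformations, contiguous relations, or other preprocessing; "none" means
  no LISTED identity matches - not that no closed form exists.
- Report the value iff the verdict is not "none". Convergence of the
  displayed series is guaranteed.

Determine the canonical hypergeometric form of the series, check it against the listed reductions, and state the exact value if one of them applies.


At argument 1: a 2F1 with upper {-4, -5/3}, lower {1/2}, scaled by C = -3. Verdict: Vandermonde's identity (I2) applies (terminating 2F1 at x = 1 with n = 4, b = -5/3, c = 1/2). Exact value: -38285/567.

First insight: with t_0 = -3, the running product (C = -3, x = 1) telescopes to a rising factorial.
Ratio: r(k) = 1 * (k-4) (k-5/3) / [(k+1/2) (k+1)] - poly over poly, x = 1 from leading terms; C = -3 at k = 0.


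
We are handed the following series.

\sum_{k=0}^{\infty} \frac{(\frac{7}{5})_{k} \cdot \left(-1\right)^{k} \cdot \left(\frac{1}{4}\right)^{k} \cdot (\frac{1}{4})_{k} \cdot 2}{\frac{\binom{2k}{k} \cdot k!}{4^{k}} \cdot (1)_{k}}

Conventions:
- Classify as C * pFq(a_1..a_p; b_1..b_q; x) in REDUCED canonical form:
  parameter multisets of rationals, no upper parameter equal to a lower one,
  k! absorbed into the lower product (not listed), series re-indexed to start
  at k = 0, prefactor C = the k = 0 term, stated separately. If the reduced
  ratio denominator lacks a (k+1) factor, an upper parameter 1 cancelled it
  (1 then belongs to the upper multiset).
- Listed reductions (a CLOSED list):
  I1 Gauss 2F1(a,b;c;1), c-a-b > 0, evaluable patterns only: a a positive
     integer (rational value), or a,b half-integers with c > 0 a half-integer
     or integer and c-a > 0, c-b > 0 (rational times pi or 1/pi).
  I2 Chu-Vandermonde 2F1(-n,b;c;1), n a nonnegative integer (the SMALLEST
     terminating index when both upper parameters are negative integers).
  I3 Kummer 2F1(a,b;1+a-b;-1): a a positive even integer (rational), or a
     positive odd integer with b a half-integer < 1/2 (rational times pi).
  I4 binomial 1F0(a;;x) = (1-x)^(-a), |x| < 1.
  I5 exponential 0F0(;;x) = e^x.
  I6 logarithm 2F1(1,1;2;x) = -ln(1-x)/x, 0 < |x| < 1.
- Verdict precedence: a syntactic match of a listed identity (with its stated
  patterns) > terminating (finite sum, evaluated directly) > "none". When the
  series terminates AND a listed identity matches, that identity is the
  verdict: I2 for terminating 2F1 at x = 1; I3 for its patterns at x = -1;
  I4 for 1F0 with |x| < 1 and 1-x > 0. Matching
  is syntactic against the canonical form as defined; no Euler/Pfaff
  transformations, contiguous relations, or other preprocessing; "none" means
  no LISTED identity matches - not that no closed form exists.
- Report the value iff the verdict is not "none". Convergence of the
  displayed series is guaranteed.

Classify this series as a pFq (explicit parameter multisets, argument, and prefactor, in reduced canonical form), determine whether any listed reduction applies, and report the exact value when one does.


Classification (C = 2): 2F1 with upper {\frac{1}{4}, \frac{7}{5}}, lower {\frac{1}{2}}, argument x = -\frac{1}{4}. Verdict: none. A 2F1 with upper {\frac{1}{4}, \frac{7}{5}} fits none of I1-I6 at x = -\frac{1}{4}; the sum runs forever.

The tell: t_0 = 2 here, and (1)_k (prefactor 2) is k! itself.
Adjacent-term ratio: r(k) = -\frac{1}{4} * (k+\frac{1}{4}) (k+\frac{7}{5}) / [(k+\frac{1}{2}) (k+1)] - rational in k. x = -\frac{1}{4}; t_0 = 2; negate the roots.


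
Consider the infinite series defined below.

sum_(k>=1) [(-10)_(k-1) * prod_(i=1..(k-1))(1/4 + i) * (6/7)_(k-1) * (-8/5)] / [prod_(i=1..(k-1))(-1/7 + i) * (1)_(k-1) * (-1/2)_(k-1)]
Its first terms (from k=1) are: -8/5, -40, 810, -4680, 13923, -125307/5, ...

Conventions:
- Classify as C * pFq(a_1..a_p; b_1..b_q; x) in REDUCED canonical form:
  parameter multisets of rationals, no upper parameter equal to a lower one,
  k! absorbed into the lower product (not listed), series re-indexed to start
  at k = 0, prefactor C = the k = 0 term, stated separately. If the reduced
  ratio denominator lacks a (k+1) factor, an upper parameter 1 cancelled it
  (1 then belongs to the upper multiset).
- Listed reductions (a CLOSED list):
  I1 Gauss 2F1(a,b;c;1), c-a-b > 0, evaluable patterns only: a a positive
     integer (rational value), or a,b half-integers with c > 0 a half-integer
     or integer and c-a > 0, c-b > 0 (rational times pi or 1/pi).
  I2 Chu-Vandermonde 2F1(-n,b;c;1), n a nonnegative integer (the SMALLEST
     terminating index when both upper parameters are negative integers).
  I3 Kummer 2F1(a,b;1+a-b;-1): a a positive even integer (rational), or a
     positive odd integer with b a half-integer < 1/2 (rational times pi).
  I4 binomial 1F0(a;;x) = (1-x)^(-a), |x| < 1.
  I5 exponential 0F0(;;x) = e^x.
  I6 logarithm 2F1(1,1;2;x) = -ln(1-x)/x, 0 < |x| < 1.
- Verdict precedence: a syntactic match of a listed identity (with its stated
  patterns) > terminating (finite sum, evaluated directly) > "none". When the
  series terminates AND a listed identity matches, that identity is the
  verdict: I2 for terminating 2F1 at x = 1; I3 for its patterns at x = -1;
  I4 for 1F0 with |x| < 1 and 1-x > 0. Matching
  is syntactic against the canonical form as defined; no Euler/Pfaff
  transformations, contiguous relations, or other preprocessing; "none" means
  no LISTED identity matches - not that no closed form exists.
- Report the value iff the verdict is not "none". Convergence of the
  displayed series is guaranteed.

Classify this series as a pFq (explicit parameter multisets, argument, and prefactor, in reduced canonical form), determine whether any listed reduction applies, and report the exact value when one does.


x = 1 here; the reduced form reads 2F1, upper {-10, 5/4}, lower {-1/2}, C = -8/5. Verdict: this is Vandermonde's identity (I2) (terminating 2F1 at x = 1 with n = 10, b = 5/4, c = -1/2). Its exact value is 203/1408.

First insight: from the first term -8/5: the parameter 6/7 appears in both the upper and lower lists and cancels.
Consecutive-term ratio: r(k) = 1 * (k-10) (k+5/4) / [(k-1/2) (k+1)] - rational in k. x = 1; t_0 = -8/5; negate the roots.


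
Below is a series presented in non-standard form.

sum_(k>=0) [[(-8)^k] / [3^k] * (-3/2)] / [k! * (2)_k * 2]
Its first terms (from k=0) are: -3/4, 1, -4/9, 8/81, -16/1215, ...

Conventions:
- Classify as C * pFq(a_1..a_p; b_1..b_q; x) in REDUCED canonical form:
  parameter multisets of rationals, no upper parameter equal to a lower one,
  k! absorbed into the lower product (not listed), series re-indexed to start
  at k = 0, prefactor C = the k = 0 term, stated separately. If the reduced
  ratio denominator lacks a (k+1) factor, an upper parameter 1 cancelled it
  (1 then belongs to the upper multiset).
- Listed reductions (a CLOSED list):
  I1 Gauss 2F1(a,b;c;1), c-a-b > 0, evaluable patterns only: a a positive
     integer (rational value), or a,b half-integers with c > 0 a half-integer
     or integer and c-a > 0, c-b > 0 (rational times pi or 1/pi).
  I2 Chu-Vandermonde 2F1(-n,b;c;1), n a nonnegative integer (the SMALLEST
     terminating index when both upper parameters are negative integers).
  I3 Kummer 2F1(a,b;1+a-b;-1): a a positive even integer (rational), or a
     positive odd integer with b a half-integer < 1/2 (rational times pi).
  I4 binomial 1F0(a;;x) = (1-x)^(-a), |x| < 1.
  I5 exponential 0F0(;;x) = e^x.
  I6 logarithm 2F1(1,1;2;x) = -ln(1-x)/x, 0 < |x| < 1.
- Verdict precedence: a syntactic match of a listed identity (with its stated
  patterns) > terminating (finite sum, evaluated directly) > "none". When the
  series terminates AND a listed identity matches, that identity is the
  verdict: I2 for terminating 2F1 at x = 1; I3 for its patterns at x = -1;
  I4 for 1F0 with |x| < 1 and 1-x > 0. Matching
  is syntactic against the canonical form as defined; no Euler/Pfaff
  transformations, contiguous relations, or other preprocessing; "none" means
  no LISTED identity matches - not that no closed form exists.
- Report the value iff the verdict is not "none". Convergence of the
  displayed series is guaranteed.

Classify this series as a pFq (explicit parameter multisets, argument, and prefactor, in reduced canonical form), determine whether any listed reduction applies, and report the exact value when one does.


This is -3/4 * 0F1(-; 2; -8/3) in reduced canonical form. Verdict: none. A 0F1 with upper {-} fits none of I1-I6 at x = -8/3; the sum runs forever.

First insight: t_0 = -3/4 here, and the constant factors (prefactor -3/4) combine into one prefactor.
Ratio: r(k) = (-8/3) * 1 / [(k+2) (k+1)] - rational in k. x = (-8/3); t_0 = -3/4; negate the roots.


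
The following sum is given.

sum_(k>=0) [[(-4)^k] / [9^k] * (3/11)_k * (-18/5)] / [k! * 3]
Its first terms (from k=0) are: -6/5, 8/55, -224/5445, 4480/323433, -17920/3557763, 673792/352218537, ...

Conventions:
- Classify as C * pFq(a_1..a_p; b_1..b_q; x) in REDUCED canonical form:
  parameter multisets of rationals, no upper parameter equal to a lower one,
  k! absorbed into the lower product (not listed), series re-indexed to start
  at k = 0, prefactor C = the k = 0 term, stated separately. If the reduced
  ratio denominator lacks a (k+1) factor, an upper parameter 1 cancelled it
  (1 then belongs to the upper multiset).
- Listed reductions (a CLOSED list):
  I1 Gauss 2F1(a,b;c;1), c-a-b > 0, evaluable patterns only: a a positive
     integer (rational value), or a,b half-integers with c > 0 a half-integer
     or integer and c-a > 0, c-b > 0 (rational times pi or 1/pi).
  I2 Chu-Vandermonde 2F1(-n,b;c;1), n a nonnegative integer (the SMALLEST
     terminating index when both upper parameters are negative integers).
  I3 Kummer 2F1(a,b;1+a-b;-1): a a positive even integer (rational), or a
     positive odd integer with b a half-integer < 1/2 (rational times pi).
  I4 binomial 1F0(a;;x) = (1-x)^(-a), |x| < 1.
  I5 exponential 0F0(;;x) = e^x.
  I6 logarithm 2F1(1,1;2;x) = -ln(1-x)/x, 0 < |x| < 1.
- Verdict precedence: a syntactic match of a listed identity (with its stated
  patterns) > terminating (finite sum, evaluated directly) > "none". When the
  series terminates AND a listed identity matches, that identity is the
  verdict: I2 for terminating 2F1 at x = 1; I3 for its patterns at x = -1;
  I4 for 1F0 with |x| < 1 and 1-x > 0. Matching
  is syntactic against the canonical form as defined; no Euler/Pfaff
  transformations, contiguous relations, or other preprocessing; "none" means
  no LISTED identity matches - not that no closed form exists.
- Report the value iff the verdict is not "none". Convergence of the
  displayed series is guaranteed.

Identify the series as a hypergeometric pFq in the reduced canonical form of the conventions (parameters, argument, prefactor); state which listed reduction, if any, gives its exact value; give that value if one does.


Prefactor -6/5, argument -4/9: 1F0 with upper {3/11} over lower {-}. Verdict at x = -4/9: binomial (I4) matches (the 1F0 binomial series: exponent -3/11, x = -4/9). Exact value: (-6/5) * (13/9)^(-3/11).

The tell: t_0 = -6/5 here, and the constant factors (C = -6/5, x = -4/9) combine into one prefactor.
Adjacent-term ratio: r(k) = (-4/9) * (k+3/11) / [(k+1)] - rational; roots negated = parameters, x = (-4/9), C = -6/5.


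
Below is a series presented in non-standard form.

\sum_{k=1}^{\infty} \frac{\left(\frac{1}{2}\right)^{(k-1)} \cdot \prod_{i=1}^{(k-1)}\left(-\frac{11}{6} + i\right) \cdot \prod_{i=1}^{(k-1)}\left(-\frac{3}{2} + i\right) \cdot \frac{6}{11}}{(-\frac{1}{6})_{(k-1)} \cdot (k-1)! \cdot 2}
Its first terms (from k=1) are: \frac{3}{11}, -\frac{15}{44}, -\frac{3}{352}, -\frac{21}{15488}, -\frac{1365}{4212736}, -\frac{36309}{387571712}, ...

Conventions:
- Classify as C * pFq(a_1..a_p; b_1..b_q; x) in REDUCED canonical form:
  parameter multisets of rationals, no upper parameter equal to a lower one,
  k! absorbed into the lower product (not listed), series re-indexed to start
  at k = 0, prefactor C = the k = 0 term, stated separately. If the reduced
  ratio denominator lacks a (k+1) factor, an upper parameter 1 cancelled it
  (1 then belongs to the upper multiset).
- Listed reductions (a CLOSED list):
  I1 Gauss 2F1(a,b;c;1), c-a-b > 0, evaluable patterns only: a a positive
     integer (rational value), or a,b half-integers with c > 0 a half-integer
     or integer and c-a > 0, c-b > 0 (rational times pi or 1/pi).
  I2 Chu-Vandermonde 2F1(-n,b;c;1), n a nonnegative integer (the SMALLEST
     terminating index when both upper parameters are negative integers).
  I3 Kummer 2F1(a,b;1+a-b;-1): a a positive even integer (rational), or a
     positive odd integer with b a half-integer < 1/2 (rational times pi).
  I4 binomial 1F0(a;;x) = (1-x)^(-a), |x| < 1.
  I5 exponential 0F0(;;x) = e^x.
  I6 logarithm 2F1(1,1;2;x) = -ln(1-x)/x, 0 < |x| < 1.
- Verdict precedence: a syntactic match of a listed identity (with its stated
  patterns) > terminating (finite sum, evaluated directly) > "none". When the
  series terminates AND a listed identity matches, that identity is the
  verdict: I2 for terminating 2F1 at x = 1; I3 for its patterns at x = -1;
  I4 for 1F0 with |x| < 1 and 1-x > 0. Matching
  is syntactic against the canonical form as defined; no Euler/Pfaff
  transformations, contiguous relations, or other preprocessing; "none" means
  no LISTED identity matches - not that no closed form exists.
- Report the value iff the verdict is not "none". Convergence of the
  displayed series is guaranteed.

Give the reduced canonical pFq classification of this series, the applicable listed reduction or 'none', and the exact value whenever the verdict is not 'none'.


The tell: t_0 being \frac{3}{11}, the running product (prefactor 3/11) telescopes to a rising factorial.
Consecutive-term ratio: r(k) = \frac{1}{2} * (k-\frac{5}{6}) (k-\frac{1}{2}) / [(k-\frac{1}{6}) (k+1)] - poly over poly, x = \frac{1}{2} from leading terms; C = \frac{3}{11} at k = 0.

Classification (C = \frac{3}{11}): 2F1 with upper {-\frac{5}{6}, -\frac{1}{2}}, lower {-\frac{1}{6}}, argument x = \frac{1}{2}. Verdict: none here - no I1-I6 shape fits x = \frac{1}{2} with lower {-\frac{1}{6}}.


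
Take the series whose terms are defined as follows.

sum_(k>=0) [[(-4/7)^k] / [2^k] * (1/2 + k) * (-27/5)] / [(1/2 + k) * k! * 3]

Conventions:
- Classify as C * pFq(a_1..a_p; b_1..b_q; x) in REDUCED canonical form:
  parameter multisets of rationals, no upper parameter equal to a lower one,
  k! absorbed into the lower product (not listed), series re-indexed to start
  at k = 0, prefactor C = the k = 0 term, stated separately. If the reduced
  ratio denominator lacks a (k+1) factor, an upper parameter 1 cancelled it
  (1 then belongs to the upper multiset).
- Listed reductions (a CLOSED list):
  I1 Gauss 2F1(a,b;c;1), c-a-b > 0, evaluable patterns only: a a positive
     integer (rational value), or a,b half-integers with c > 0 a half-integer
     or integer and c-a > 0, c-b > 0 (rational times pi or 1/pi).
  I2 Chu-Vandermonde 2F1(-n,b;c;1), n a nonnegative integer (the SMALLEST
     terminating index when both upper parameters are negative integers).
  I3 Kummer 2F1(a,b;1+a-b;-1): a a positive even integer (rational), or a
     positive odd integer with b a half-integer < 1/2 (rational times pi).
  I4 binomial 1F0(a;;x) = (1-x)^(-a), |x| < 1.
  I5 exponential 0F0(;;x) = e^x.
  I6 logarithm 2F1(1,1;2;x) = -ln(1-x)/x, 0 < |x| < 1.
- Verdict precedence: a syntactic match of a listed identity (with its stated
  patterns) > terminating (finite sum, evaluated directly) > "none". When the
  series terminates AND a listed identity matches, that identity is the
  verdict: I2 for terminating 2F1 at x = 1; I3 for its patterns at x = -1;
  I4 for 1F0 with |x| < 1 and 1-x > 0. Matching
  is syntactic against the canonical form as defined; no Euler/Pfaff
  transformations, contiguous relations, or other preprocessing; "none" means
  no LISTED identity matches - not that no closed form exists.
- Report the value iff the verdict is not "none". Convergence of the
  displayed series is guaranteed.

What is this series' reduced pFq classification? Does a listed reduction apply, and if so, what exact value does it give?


x = -2/7 here; the reduced form reads 0F0, upper {-}, lower {-}, C = -9/5. Verdict at x = -2/7: the I5 exponential reduction matches (the 0F0 exponential series at x = -2/7). Its exact value is (-9/5) * e^(-2/7).

Key step: with t_0 = -9/5, the two k-th powers (C = -9/5, x = -2/7) combine into one argument.
Term ratio: r(k) = (-2/7) * 1 / [(k+1)] ; factor over Q: parameters, x = (-2/7), and C = -9/5.


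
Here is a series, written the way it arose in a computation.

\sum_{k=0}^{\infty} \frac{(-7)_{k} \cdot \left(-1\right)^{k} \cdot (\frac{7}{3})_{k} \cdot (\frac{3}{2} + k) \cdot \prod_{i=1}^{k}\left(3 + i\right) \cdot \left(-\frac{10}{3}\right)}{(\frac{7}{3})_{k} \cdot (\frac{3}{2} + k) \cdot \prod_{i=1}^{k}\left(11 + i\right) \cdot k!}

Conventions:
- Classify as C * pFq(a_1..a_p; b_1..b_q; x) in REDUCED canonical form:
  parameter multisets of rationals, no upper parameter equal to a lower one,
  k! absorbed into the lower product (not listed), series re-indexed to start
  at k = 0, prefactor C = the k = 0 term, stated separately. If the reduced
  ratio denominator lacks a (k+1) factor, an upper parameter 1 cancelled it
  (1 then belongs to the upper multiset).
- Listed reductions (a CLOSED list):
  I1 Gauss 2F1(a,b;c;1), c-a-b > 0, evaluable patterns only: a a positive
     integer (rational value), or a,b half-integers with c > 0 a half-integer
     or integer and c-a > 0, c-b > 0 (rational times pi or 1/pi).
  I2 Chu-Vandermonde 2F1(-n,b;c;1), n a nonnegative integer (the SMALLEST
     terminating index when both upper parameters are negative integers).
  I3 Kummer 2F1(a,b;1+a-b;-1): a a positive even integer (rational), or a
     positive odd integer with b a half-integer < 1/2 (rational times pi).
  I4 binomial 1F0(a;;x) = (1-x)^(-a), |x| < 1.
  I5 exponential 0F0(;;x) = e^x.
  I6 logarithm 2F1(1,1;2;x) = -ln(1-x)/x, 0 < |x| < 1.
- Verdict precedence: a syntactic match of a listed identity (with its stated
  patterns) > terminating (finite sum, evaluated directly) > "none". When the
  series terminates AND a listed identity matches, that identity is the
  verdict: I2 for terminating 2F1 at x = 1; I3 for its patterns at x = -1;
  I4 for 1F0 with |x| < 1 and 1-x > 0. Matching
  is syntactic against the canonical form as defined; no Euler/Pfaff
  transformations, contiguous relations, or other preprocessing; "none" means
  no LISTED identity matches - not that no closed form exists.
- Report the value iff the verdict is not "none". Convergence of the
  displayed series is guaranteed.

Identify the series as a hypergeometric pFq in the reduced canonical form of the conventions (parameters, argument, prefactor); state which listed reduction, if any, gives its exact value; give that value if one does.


x = -1 here; the reduced form reads 2F1, upper {-7, 4}, lower {12}, C = -\frac{10}{3}. Verdict (x = -1): the Kummer evaluation I3 applies (x = -1; c = 12 equals 1+a-b for upper {-7, 4}: listed pattern). Sum: -\frac{275}{9}.

Structural cue: x = -1 and the running product (C = -10/3, x = -1) telescopes to a rising factorial.
Step ratio: r(k) = -1 * (k-7) (k+4) / [(k+12) (k+1)] - poly over poly, x = -1 from leading terms; C = -\frac{10}{3} at k = 0.


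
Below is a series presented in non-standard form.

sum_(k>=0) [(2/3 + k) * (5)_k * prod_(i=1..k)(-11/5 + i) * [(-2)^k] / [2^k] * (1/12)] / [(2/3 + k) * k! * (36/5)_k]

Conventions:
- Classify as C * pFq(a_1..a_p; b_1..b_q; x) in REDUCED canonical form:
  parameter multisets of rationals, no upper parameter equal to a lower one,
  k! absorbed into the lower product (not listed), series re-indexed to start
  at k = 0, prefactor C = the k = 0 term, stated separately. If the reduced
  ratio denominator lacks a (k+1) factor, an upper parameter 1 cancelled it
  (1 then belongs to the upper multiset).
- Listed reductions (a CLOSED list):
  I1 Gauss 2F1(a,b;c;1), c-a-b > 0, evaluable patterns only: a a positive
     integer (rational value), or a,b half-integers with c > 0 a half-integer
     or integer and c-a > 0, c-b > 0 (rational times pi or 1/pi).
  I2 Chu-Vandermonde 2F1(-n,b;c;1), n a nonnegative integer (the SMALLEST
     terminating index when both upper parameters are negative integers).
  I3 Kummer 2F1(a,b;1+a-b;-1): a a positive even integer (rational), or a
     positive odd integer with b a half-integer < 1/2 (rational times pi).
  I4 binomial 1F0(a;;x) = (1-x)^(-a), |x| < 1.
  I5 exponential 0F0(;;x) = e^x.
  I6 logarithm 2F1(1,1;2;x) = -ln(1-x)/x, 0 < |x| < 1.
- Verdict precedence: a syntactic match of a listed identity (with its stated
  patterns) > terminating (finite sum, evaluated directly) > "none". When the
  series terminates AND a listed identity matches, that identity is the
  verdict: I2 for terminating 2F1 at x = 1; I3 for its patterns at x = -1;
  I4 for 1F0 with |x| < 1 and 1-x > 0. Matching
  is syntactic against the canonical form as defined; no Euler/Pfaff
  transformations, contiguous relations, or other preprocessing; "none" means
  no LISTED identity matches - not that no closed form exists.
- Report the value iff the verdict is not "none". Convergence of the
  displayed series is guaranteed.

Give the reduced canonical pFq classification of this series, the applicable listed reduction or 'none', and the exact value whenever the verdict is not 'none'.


The series (x = -1) is 2F1: upper {-6/5, 5}, lower {36/5}, prefactor 1/12. Verdict: none - at argument -1 the multisets {-6/5, 5} ; {36/5} match no listed identity.

Key step: t_0 = 1/12 here, and the two k-th powers (C = 1/12, x = -1) combine into one argument.
Adjacent-term ratio: r(k) = (-1) * (k-6/5) (k+5) / [(k+36/5) (k+1)] - poly over poly, x = (-1) from leading terms; C = 1/12 at k = 0.


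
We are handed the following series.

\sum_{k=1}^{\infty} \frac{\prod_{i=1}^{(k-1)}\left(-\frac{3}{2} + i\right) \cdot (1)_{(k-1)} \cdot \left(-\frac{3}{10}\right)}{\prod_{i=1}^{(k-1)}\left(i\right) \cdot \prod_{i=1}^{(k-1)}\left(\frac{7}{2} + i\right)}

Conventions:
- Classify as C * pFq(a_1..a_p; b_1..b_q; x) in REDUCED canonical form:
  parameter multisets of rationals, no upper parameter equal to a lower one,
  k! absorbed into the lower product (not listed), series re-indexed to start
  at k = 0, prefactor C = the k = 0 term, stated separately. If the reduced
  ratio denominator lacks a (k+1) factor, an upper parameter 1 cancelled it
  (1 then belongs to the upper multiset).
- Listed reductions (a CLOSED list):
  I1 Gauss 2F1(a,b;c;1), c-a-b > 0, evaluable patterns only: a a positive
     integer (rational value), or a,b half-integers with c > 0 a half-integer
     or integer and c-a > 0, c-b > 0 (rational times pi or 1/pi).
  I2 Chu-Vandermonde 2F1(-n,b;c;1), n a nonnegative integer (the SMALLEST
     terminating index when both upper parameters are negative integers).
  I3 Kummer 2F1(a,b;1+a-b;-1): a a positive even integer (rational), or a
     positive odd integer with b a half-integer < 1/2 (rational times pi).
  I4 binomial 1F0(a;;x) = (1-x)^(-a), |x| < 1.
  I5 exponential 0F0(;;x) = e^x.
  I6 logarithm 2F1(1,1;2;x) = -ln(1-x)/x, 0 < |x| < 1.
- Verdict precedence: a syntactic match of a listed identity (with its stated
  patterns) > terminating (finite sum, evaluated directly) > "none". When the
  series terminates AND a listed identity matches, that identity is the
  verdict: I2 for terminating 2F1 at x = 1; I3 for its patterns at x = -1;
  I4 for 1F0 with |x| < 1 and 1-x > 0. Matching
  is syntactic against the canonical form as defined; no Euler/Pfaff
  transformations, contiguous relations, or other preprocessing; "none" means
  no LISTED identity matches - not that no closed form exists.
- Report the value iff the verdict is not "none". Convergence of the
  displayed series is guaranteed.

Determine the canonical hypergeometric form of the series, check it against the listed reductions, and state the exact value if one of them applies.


Key step: from the first term -\frac{3}{10}: the product of the first k integers (C = -3/10, x = 1) is k!.
Term ratio: r(k) = 1 * (k-\frac{1}{2}) (k+1) / [(k+\frac{9}{2}) (k+1)] - rational in k. x = 1; t_0 = -\frac{3}{10}; negate the roots.

This is -\frac{3}{10} * 2F1(-\frac{1}{2}, 1; \frac{9}{2}; 1) in reduced canonical form. Verdict: Gauss (I1, integer-parameter pattern) fires (x = 1: the Gamma ratio telescopes since c-a-b = 4 > 0 and a = 1 in Z>0). Exact value: -\frac{21}{80}.


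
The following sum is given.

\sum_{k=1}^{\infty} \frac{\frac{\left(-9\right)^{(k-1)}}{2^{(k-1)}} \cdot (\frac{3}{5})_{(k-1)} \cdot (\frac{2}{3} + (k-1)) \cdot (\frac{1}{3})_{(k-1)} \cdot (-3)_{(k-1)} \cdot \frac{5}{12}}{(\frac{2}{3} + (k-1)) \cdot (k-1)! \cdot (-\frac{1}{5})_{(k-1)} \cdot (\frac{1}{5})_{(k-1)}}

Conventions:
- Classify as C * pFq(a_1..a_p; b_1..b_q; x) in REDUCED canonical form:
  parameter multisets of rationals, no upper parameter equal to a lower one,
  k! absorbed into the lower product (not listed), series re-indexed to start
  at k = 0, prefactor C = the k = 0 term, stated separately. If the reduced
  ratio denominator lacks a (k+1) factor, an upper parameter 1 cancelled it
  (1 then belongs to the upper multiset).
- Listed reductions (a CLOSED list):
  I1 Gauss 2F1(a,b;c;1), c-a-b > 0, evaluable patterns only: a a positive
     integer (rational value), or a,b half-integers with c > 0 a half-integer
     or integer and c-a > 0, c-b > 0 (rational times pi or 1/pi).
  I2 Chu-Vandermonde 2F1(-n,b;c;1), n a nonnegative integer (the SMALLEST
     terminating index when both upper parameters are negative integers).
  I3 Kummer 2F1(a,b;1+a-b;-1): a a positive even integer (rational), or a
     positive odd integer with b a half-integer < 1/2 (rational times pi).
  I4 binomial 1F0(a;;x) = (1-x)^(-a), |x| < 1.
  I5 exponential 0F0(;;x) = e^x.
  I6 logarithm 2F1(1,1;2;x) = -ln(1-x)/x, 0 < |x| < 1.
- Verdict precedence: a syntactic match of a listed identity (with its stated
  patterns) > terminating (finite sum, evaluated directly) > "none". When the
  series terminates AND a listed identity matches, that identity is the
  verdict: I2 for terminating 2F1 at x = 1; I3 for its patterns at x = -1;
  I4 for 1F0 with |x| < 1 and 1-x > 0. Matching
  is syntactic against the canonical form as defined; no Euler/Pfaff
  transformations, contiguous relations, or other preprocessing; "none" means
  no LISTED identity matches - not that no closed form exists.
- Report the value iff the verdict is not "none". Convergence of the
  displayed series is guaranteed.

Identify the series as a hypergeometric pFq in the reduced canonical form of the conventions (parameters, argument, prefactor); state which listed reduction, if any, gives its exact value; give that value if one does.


Structural cue: t_0 = \frac{5}{12} here, and the two geometric factors (prefactor 5/12) combine into one argument.
Consecutive-term ratio: r(k) = -\frac{9}{2} * (k-3) (k+\frac{1}{3}) (k+\frac{3}{5}) / [(k-\frac{1}{5}) (k+\frac{1}{5}) (k+1)] - rational in k. x = -\frac{9}{2}; t_0 = \frac{5}{12}; negate the roots.

Reduced: x = -\frac{9}{2}, 3F2, upper = {-3, \frac{1}{3}, \frac{3}{5}}, lower = {-\frac{1}{5}, \frac{1}{5}}, C = \frac{5}{12}. Verdict: terminating - no listed pattern fits, but -3 in the upper list cuts the series at k = 3; direct evaluation. Sum: -\frac{126095}{132}.


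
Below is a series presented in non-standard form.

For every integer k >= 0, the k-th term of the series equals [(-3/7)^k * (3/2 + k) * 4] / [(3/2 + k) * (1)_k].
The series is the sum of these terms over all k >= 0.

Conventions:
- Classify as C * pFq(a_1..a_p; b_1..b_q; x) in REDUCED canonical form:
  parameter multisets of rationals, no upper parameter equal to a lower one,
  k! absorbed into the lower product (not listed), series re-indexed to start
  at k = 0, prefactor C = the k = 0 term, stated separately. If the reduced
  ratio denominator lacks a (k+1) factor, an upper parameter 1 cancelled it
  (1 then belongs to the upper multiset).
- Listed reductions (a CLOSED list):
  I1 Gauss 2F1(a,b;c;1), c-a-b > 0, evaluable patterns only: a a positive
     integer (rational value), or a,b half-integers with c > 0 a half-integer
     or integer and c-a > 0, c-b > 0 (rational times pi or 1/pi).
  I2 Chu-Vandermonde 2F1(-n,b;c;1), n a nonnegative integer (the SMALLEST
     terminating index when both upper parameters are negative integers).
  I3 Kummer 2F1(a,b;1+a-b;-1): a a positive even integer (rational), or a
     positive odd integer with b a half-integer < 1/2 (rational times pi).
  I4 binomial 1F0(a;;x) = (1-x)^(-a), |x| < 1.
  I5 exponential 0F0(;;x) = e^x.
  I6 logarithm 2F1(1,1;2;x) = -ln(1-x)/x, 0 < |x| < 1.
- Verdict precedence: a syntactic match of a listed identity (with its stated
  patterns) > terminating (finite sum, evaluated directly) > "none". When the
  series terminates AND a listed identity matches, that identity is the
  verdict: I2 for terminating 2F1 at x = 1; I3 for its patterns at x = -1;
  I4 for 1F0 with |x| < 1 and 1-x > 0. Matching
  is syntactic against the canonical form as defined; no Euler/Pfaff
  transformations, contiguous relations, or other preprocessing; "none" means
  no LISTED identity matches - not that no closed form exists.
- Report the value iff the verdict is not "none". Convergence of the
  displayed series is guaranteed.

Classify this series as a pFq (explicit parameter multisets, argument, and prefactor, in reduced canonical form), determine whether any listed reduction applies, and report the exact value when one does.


First insight: from the first term 4: k + 3/2 divides numerator and denominator alike; prefactor 4 after cancelling.
Ratio: r(k) = (-3/7) * 1 / [(k+1)] - rational; roots negated = parameters, x = (-3/7), C = 4.

Prefactor 4, argument -3/7: 0F0 with upper {-} over lower {-}. Verdict: the I5 exponential reduction applies (the 0F0 exponential series at x = -3/7). Sum: 4 * e^(-3/7).


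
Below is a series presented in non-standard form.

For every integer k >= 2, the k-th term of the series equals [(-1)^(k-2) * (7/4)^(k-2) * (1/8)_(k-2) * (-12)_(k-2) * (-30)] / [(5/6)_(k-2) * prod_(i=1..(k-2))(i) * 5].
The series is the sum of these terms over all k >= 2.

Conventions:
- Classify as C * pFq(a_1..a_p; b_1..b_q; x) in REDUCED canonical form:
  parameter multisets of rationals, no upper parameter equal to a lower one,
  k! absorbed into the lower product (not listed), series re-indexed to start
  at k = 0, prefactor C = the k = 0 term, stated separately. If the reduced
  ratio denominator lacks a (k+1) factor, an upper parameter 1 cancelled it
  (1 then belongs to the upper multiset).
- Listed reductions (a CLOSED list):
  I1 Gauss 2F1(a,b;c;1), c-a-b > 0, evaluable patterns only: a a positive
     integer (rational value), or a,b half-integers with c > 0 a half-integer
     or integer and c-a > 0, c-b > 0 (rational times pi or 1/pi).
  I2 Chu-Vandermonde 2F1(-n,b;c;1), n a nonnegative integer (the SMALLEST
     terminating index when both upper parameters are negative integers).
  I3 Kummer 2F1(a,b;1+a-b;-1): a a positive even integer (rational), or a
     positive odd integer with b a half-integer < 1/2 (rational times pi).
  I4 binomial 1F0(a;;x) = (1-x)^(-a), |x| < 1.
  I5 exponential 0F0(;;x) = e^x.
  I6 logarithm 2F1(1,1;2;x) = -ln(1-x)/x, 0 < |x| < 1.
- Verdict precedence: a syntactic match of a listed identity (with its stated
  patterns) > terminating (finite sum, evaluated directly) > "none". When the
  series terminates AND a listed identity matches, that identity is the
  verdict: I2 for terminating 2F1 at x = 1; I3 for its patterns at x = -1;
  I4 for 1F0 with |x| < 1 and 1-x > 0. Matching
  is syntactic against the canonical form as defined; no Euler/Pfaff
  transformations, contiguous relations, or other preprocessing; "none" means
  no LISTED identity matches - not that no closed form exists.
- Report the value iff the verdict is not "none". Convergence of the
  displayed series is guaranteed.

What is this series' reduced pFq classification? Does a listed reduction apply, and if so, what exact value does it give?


Reduced: x = -7/4, 2F1, upper = {-12, 1/8}, lower = {5/6}, C = -6. Verdict: terminating (-12 upstairs). 13 nonzero terms in all; added directly. Hence: -202287928121924115123203069499/4897672288180215344005120.

First insight: from the first term -6: the constant factors (prefactor -6) combine into one prefactor.
Step ratio: r(k) = (-7/4) * (k-12) (k+1/8) / [(k+5/6) (k+1)] - rational; roots negated = parameters, x = (-7/4), C = -6.


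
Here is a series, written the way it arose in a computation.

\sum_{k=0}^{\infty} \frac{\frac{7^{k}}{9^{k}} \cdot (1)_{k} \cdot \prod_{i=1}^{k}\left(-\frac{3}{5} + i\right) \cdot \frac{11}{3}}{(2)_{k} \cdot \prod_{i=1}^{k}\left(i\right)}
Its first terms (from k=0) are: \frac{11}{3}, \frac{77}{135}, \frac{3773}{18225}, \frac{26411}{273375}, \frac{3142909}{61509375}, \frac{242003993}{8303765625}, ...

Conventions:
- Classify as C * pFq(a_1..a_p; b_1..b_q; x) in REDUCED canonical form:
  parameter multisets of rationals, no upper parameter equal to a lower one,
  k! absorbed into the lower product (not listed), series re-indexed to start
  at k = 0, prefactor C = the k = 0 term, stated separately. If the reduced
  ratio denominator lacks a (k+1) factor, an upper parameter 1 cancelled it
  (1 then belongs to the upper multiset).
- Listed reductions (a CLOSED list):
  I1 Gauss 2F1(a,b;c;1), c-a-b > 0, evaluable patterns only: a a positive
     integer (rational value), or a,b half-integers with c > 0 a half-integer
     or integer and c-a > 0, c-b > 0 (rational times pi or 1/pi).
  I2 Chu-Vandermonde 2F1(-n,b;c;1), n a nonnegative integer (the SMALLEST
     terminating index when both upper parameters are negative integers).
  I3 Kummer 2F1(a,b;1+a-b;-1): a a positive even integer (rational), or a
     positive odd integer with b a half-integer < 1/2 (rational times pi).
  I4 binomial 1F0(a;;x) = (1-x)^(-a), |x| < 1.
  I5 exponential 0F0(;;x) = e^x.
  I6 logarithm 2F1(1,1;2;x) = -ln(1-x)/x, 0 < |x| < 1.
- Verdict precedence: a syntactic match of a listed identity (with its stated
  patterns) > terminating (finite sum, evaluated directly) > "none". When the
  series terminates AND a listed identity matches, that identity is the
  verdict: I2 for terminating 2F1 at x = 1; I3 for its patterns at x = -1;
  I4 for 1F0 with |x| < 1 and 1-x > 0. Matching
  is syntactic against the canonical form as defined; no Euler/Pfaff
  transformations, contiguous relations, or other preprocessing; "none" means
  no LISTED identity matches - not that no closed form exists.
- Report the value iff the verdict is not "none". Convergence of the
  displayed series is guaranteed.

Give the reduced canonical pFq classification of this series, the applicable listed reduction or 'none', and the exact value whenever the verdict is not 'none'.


Prefactor \frac{11}{3}, argument \frac{7}{9}: 2F1 with upper {\frac{2}{5}, 1} over lower {2}. Verdict: none here - no I1-I6 shape fits x = \frac{7}{9} with lower {2}.

Key observation: x = \frac{7}{9} and the two geometric factors (C = 11/3, x = 7/9) combine into one argument.
Step ratio: r(k) = \frac{7}{9} * (k+\frac{2}{5}) (k+1) / [(k+2) (k+1)] - poly over poly, x = \frac{7}{9} from leading terms; C = \frac{11}{3} at k = 0.


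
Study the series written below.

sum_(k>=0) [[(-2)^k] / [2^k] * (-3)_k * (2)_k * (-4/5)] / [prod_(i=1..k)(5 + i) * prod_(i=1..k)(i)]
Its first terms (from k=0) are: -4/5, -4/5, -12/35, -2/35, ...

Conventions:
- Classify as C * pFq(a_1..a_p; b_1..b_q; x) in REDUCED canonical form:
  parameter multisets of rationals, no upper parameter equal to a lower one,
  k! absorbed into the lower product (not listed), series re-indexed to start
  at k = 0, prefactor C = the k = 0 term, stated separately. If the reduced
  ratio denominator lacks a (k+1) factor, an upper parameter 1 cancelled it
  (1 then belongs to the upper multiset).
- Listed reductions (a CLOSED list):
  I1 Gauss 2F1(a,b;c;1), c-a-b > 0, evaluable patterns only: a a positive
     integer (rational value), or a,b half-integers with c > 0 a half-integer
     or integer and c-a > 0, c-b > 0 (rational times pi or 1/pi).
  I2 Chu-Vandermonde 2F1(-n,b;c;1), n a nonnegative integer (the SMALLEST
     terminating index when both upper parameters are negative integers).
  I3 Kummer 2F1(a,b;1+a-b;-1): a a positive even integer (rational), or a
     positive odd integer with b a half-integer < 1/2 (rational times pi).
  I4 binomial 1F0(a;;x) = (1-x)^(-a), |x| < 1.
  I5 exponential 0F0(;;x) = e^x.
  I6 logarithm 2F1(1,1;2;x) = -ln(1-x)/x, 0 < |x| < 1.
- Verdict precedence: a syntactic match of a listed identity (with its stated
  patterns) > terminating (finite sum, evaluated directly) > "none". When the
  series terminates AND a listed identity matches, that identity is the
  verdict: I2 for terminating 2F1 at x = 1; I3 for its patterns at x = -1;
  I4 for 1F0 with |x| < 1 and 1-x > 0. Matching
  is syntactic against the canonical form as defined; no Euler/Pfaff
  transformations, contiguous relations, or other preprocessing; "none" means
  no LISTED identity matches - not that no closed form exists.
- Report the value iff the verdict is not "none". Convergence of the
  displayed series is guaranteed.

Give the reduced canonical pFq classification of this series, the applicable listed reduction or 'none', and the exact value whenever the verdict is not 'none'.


With C = -4/5: the canonical form is 2F1(-3, 2; 6; -1). Verdict: the Kummer evaluation I3 applies (x = -1; c = 6 equals 1+a-b for upper {-3, 2}: listed pattern). Exact value: -2.

The tell: with t_0 = -4/5, the product of the first k integers (prefactor -4/5) is k!.
Ratio: r(k) = (-1) * (k-3) (k+2) / [(k+6) (k+1)] ; factor over Q: parameters, x = (-1), and C = -4/5.


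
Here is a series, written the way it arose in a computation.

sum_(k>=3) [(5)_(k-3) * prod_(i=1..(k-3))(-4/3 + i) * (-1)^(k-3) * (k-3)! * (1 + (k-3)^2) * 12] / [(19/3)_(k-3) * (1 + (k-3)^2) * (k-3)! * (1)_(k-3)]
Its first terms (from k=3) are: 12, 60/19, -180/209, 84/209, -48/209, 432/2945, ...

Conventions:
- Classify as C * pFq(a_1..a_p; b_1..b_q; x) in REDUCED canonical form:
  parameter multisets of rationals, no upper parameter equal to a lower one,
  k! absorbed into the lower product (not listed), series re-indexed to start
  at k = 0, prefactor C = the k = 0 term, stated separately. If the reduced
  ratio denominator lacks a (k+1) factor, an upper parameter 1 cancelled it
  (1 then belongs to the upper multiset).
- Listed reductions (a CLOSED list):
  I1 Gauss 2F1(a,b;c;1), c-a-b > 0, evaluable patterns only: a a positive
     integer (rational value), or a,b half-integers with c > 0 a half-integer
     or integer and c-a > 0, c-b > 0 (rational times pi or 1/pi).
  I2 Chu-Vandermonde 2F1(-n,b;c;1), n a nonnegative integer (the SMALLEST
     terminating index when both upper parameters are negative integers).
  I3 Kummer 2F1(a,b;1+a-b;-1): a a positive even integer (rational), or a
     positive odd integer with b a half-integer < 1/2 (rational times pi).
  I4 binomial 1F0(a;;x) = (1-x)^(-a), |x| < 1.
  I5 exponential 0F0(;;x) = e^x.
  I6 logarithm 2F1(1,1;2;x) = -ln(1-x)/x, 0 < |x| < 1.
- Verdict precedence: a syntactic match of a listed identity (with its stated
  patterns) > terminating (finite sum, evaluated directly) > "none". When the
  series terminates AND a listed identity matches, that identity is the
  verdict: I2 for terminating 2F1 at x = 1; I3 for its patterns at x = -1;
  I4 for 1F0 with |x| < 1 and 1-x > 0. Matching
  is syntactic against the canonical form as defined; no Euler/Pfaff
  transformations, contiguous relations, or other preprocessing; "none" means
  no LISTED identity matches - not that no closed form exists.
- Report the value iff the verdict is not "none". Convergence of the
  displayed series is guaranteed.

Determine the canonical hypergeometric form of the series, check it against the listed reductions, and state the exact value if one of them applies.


First insight: with t_0 = 12, the factorial ratio (prefactor 12) (k+a-1)!/(a-1)! is a rising factorial (a)_k.
Term ratio: r(k) = (-1) * (k-1/3) (k+5) / [(k+19/3) (k+1)] - rational in k. x = (-1); t_0 = 12; negate the roots.

The series (x = -1) is 2F1: upper {-1/3, 5}, lower {19/3}, prefactor 12. Verdict: none - at argument -1 the multisets {-1/3, 5} ; {19/3} match no listed identity.
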